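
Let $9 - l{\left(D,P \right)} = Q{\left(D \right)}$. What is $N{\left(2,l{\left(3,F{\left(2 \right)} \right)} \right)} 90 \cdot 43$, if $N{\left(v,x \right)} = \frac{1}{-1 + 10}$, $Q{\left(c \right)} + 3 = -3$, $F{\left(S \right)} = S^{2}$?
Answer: $430$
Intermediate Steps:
$Q{\left(c \right)} = -6$ ($Q{\left(c \right)} = -3 - 3 = -6$)
$l{\left(D,P \right)} = 15$ ($l{\left(D,P \right)} = 9 - -6 = 9 + 6 = 15$)
$N{\left(v,x \right)} = \frac{1}{9}$
$N{\left(2,l{\left(3,F{\left(2 \right)} \right)} \right)} 90 \cdot 43 = \frac{1}{9} \cdot 90 \cdot 43 = 10 \cdot 43 = 430$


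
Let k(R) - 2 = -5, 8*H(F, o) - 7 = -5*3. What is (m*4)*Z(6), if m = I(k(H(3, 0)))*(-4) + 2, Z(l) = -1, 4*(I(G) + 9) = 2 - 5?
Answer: -164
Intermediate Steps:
H(F, o) = -1 (H(F, o) = 7/8 + (-5*3)/8 = 7/8 + (⅛)*(-15) = 7/8 - 15/8 = -1)
k(R) = -3 (k(R) = 2 - 5 = -3)
I(G) = -39/4 (I(G) = -9 + (2 - 5)/4 = -9 + (¼)*(-3) = -9 - ¾ = -39/4)
m = 41 (m = -39/4*(-4) + 2 = 39 + 2 = 41)
(m*4)*Z(6) = (41*4)*(-1) = 164*(-1) = -164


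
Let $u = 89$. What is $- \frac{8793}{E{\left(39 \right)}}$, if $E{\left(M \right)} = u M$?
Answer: $- \frac{2931}{1157} \approx -2.5333$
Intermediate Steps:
$E{\left(M \right)} = 89 M$
$- \frac{8793}{E{\left(39 \right)}} = - \frac{8793}{89 \cdot 39} = - \frac{8793}{3471} = \left(-8793\right) \frac{1}{3471} = - \frac{2931}{1157}$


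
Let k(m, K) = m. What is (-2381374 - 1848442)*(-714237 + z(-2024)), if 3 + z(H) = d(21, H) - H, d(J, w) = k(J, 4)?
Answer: 3012453806120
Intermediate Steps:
d(J, w) = J
z(H) = 18 - H (z(H) = -3 + (21 - H) = 18 - H)
(-2381374 - 1848442)*(-714237 + z(-2024)) = (-2381374 - 1848442)*(-714237 + (18 - 1*(-2024))) = -4229816*(-714237 + (18 + 2024)) = -4229816*(-714237 + 2042) = -4229816*(-712195) = 3012453806120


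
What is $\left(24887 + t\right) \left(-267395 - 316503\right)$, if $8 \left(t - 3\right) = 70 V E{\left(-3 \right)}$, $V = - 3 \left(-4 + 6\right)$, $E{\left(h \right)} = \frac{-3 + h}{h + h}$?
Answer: $-14502566575$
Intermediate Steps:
$E{\left(h \right)} = \frac{-3 + h}{2 h}$
$V = -6$ ($V = \left(-3\right) 2 = -6$)
$t = - \frac{99}{2}$ ($t = 3 + \frac{70 \left(-6\right) \frac{-3 - 3}{2 \left(-3\right)}}{8} = 3 + \frac{\left(-420\right) \frac{1}{2} \left(- \frac{1}{3}\right) \left(-6\right)}{8} = 3 + \frac{\left(-420\right) 1}{8} = 3 + \frac{1}{8} \left(-420\right) = 3 - \frac{105}{2} = - \frac{99}{2} \approx -49.5$)
$\left(24887 + t\right) \left(-267395 - 316503\right) = \left(24887 - \frac{99}{2}\right) \left(-267395 - 316503\right) = \frac{49675}{2} \left(-583898\right) = -14502566575$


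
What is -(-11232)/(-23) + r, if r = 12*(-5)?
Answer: -12612/23 ≈ -548.35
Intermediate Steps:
r = -60
-(-11232)/(-23) + r = -(-11232)/(-23) - 60 = -(-11232)*(-1)/23 - 60 = -96*117/23 - 60 = -11232/23 - 60 = -12612/23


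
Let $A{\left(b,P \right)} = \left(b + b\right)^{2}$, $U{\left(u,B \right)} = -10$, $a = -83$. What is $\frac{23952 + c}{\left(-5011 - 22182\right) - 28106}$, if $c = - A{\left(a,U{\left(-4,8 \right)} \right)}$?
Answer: $\frac{3604}{55299} \approx 0.065173$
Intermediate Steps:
$A{\left(b,P \right)} = 4 b^{2}$ ($A{\left(b,P \right)} = \left(2 b\right)^{2} = 4 b^{2}$)
$c = -27556$ ($c = - 4 \left(-83\right)^{2} = - 4 \cdot 6889 = \left(-1\right) 27556 = -27556$)
$\frac{23952 + c}{\left(-5011 - 22182\right) - 28106} = \frac{23952 - 27556}{\left(-5011 - 22182\right) - 28106} = - \frac{3604}{\left(-5011 - 22182\right) - 28106} = - \frac{3604}{-27193 - 28106} = - \frac{3604}{-55299} = \left(-3604\right) \left(- \frac{1}{55299}\right) = \frac{3604}{55299}$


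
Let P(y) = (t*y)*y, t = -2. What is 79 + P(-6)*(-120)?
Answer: 8719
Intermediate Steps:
P(y) = -2*y² (P(y) = (-2*y)*y = -2*y²)
79 + P(-6)*(-120) = 79 - 2*(-6)²*(-120) = 79 - 2*36*(-120) = 79 - 72*(-120) = 79 + 8640 = 8719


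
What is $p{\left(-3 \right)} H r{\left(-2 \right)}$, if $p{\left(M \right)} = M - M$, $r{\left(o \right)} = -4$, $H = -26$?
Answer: $0$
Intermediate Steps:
$p{\left(M \right)} = 0$
$p{\left(-3 \right)} H r{\left(-2 \right)} = 0 \left(-26\right) \left(-4\right) = 0 \left(-4\right) = 0$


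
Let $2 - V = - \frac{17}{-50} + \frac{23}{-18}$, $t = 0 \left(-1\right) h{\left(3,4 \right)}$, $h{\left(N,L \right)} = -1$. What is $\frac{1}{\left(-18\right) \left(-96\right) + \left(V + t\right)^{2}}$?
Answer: $\frac{50625}{87916921} \approx 0.00057583$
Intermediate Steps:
$t = 0$ ($t = 0 \left(-1\right) \left(-1\right) = 0 \left(-1\right) = 0$)
$V = \frac{661}{225}$ ($V = 2 - \left(- \frac{17}{-50} + \frac{23}{-18}\right) = 2 - \left(\left(-17\right) \left(- \frac{1}{50}\right) + 23 \left(- \frac{1}{18}\right)\right) = 2 - \left(\frac{17}{50} - \frac{23}{18}\right) = 2 - - \frac{211}{225} = 2 + \frac{211}{225} = \frac{661}{225} \approx 2.9378$)
$\frac{1}{\left(-18\right) \left(-96\right) + \left(V + t\right)^{2}} = \frac{1}{\left(-18\right) \left(-96\right) + \left(\frac{661}{225} + 0\right)^{2}} = \frac{1}{1728 + \left(\frac{661}{225}\right)^{2}} = \frac{1}{1728 + \frac{436921}{50625}} = \frac{1}{\frac{87916921}{50625}} = \frac{50625}{87916921}$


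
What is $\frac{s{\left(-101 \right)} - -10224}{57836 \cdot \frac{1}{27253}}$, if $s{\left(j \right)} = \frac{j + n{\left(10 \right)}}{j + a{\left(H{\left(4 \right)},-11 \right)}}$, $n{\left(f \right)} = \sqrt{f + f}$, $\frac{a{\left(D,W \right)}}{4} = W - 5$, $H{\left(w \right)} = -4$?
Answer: $\frac{45977473433}{9542940} - \frac{27253 \sqrt{5}}{4771470} \approx 4817.9$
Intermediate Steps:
$a{\left(D,W \right)} = -20 + 4 W$ ($a{\left(D,W \right)} = 4 \left(W - 5\right) = 4 \left(-5 + W\right) = -20 + 4 W$)
$n{\left(f \right)} = \sqrt{2} \sqrt{f}$ ($n{\left(f \right)} = \sqrt{2 f} = \sqrt{2} \sqrt{f}$)
$s{\left(j \right)} = \frac{j + 2 \sqrt{5}}{-64 + j}$ ($s{\left(j \right)} = \frac{j + \sqrt{2} \sqrt{10}}{j + \left(-20 + 4 \left(-11\right)\right)} = \frac{j + 2 \sqrt{5}}{j - 64} = \frac{j + 2 \sqrt{5}}{-64 + j}$)
$\frac{s{\left(-101 \right)} - -10224}{57836 \cdot \frac{1}{27253}} = \frac{\frac{-101 + 2 \sqrt{5}}{-64 - 101} - -10224}{57836 \cdot \frac{1}{27253}} = \frac{\frac{-101 + 2 \sqrt{5}}{-165} + 10224}{57836 \cdot \frac{1}{27253}} = \frac{- \frac{-101 + 2 \sqrt{5}}{165} + 10224}{\frac{57836}{27253}} = \left(\left(\frac{101}{165} - \frac{2 \sqrt{5}}{165}\right) + 10224\right) \frac{27253}{57836} = \left(\frac{1687061}{165} - \frac{2 \sqrt{5}}{165}\right) \frac{27253}{57836} = \frac{45977473433}{9542940} - \frac{27253 \sqrt{5}}{4771470}$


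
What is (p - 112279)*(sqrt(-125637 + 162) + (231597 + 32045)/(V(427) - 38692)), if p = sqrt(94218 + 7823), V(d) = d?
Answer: (112279 - sqrt(102041))*(263642 - 191325*I*sqrt(5019))/38265 ≈ 7.7139e+5 - 3.9659e+7*I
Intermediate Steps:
p = sqrt(102041) ≈ 319.44
(p - 112279)*(sqrt(-125637 + 162) + (231597 + 32045)/(V(427) - 38692)) = (sqrt(102041) - 112279)*(sqrt(-125637 + 162) + (231597 + 32045)/(427 - 38692)) = (-112279 + sqrt(102041))*(sqrt(-125475) + 263642/(-38265)) = (-112279 + sqrt(102041))*(5*I*sqrt(5019) + 263642*(-1/38265)) = (-112279 + sqrt(102041))*(5*I*sqrt(5019) - 263642/38265) = (-112279 + sqrt(102041))*(-263642/38265 + 5*I*sqrt(5019))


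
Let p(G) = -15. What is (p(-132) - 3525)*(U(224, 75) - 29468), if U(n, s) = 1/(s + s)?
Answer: 521583482/5 ≈ 1.0432e+8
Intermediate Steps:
U(n, s) = 1/(2*s)
(p(-132) - 3525)*(U(224, 75) - 29468) = (-15 - 3525)*((1/2)/75 - 29468) = -3540*((1/2)*(1/75) - 29468) = -3540*(1/150 - 29468) = -3540*(-4420199/150) = 521583482/5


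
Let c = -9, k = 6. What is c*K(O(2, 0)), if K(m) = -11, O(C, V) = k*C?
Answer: 99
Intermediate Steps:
O(C, V) = 6*C
c*K(O(2, 0)) = -9*(-11) = 99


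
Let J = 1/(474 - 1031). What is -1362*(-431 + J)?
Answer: 326972616/557 ≈ 5.8702e+5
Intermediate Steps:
J = -1/557 (J = 1/(-557) = -1/557 ≈ -0.0017953)
-1362*(-431 + J) = -1362*(-431 - 1/557) = -1362*(-240068/557) = 326972616/557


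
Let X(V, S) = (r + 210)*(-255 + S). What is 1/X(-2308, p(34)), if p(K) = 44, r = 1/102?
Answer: -102/4519831 ≈ -2.2567e-5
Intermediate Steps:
r = 1/102 ≈ 0.0098039
X(V, S) = -107105/2 + 21421*S/102 (X(V, S) = (1/102 + 210)*(-255 + S) = 21421*(-255 + S)/102 = -107105/2 + 21421*S/102)
1/X(-2308, p(34)) = 1/(-107105/2 + (21421/102)*44) = 1/(-107105/2 + 471262/51) = 1/(-4519831/102) = -102/4519831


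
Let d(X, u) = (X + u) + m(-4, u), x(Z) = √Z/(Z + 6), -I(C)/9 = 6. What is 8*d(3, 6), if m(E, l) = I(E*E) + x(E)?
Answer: -360 + 8*I ≈ -360.0 + 8.0*I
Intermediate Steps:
I(C) = -54 (I(C) = -9*6 = -54)
x(Z) = √Z/(6 + Z)
m(E, l) = -54 + √E/(6 + E)
d(X, u) = -54 + I + X + u (d(X, u) = (X + u) + (-324 + √(-4) - 54*(-4))/(6 - 4) = (X + u) + (-324 + 2*I + 216)/2 = (X + u) + (-108 + 2*I)/2 = (X + u) + (-54 + I) = -54 + I + X + u)
8*d(3, 6) = 8*(-54 + I + 3 + 6) = 8*(-45 + I) = -360 + 8*I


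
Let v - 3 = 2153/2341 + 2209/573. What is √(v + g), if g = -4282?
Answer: I*√7690763698142637/1341393 ≈ 65.378*I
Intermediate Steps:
v = 10429117/1341393 (v = 3 + (2153/2341 + 2209/573) = 3 + 6404938/1341393 = 10429117/1341393 ≈ 7.7748)
√(v + g) = √(10429117/1341393 - 4282) = √(-5733415709/1341393) = I*√7690763698142637/1341393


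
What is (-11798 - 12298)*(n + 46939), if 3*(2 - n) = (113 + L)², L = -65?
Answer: -1112584608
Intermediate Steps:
n = -766 (n = 2 - (113 - 65)²/3 = 2 - ⅓*48² = 2 - ⅓*2304 = 2 - 768 = -766)
(-11798 - 12298)*(n + 46939) = (-11798 - 12298)*(-766 + 46939) = -24096*46173 = -1112584608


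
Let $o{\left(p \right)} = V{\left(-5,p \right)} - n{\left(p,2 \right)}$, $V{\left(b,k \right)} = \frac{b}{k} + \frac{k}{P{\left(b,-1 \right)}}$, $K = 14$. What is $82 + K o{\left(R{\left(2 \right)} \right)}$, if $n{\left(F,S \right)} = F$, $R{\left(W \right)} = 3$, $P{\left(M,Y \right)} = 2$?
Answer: $\frac{113}{3} \approx 37.667$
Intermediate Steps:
$V{\left(b,k \right)} = \frac{k}{2} + \frac{b}{k}$ ($V{\left(b,k \right)} = \frac{b}{k} + \frac{k}{2} = \frac{k}{2} + \frac{b}{k}$)
$o{\left(p \right)} = - \frac{5}{p} - \frac{p}{2}$ ($o{\left(p \right)} = \left(\frac{p}{2} - \frac{5}{p}\right) - p = - \frac{5}{p} - \frac{p}{2}$)
$82 + K o{\left(R{\left(2 \right)} \right)} = 82 + 14 \left(- \frac{5}{3} - \frac{3}{2}\right) = 82 + 14 \left(- \frac{19}{6}\right) = 82 - \frac{133}{3} = \frac{113}{3}$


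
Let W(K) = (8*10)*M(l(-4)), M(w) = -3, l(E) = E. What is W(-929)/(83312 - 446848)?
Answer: 15/22721 ≈ 0.00066018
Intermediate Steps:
W(K) = -240 (W(K) = (8*10)*(-3) = 80*(-3) = -240)
W(-929)/(83312 - 446848) = -240/(83312 - 446848) = -240/(-363536) = -240*(-1/363536) = 15/22721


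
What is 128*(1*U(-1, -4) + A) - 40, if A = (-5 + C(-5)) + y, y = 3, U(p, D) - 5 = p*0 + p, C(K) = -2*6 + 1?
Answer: -1192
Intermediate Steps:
C(K) = -11 (C(K) = -12 + 1 = -11)
U(p, D) = 5 + p (U(p, D) = 5 + (p*0 + p) = 5 + (0 + p) = 5 + p)
A = -13 (A = (-5 - 11) + 3 = -16 + 3 = -13)
128*(1*U(-1, -4) + A) - 40 = 128*(1*(5 - 1) - 13) - 40 = 128*(1*4 - 13) - 40 = 128*(4 - 13) - 40 = 128*(-9) - 40 = -1152 - 40 = -1192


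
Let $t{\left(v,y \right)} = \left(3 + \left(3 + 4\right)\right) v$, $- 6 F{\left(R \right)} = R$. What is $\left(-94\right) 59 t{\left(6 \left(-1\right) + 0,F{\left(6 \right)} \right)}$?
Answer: $332760$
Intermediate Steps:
$F{\left(R \right)} = - \frac{R}{6}$
$t{\left(v,y \right)} = 10 v$ ($t{\left(v,y \right)} = \left(3 + 7\right) v = 10 v$)
$\left(-94\right) 59 t{\left(6 \left(-1\right) + 0,F{\left(6 \right)} \right)} = \left(-94\right) 59 \cdot 10 \left(6 \left(-1\right) + 0\right) = - 5546 \cdot 10 \left(-6 + 0\right) = - 5546 \cdot 10 \left(-6\right) = \left(-5546\right) \left(-60\right) = 332760$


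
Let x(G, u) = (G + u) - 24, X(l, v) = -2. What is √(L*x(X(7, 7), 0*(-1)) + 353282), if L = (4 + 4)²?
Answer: √351618 ≈ 592.97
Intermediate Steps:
L = 64 (L = 8² = 64)
x(G, u) = -24 + G + u
√(L*x(X(7, 7), 0*(-1)) + 353282) = √(64*(-24 - 2 + 0*(-1)) + 353282) = √(64*(-24 - 2 + 0) + 353282) = √(64*(-26) + 353282) = √(-1664 + 353282) = √351618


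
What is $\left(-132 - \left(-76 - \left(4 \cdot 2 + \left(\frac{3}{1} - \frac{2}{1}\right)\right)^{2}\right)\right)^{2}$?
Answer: $625$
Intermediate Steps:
$\left(-132 - \left(-76 - \left(4 \cdot 2 + \left(\frac{3}{1} - \frac{2}{1}\right)\right)^{2}\right)\right)^{2} = \left(-132 + \left(\left(8 + \left(3 \cdot 1 - 2\right)\right)^{2} + 76\right)\right)^{2} = \left(-132 + \left(\left(8 + \left(3 - 2\right)\right)^{2} + 76\right)\right)^{2} = \left(-132 + \left(\left(8 + 1\right)^{2} + 76\right)\right)^{2} = \left(-132 + \left(9^{2} + 76\right)\right)^{2} = \left(-132 + \left(81 + 76\right)\right)^{2} = \left(-132 + 157\right)^{2} = 25^{2} = 625$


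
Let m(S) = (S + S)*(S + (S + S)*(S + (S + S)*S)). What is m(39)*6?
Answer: 112487076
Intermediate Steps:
m(S) = 2*S*(S + 2*S*(S + 2*S²)) (m(S) = (2*S)*(S + (2*S)*(S + (2*S)*S)) = (2*S)*(S + (2*S)*(S + 2*S²)) = (2*S)*(S + 2*S*(S + 2*S²)) = 2*S*(S + 2*S*(S + 2*S²)))
m(39)*6 = (39²*(2 + 4*39 + 8*39²))*6 = (1521*(2 + 156 + 8*1521))*6 = (1521*(2 + 156 + 12168))*6 = (1521*12326)*6 = 18747846*6 = 112487076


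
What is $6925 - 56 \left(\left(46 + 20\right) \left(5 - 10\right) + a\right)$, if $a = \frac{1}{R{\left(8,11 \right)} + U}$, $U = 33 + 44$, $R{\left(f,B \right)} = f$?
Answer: $\frac{2159369}{85} \approx 25404.0$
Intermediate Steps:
$U = 77$
$a = \frac{1}{85}$ ($a = \frac{1}{8 + 77} = \frac{1}{85} \approx 0.011765$)
$6925 - 56 \left(\left(46 + 20\right) \left(5 - 10\right) + a\right) = 6925 - 56 \left(\left(46 + 20\right) \left(5 - 10\right) + \frac{1}{85}\right) = 6925 - 56 \left(66 \left(5 - 10\right) + \frac{1}{85}\right) = 6925 - 56 \left(66 \left(-5\right) + \frac{1}{85}\right) = 6925 - 56 \left(-330 + \frac{1}{85}\right) = 6925 - - \frac{1570744}{85} = 6925 + \frac{1570744}{85} = \frac{2159369}{85}$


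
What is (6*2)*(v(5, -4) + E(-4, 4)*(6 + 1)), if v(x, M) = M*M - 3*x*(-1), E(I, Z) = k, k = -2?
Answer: 204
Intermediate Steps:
E(I, Z) = -2
v(x, M) = M² + 3*x
(6*2)*(v(5, -4) + E(-4, 4)*(6 + 1)) = (6*2)*(((-4)² + 3*5) - 2*(6 + 1)) = 12*((16 + 15) - 2*7) = 12*(31 - 14) = 12*17 = 204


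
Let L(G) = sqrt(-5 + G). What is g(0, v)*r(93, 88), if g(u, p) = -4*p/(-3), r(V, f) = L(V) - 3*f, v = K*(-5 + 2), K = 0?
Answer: 0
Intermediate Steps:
v = 0 (v = 0*(-5 + 2) = 0*(-3) = 0)
r(V, f) = sqrt(-5 + V) - 3*f
g(u, p) = 4*p/3 (g(u, p) = -4*p*(-1/3) = 4*p/3)
g(0, v)*r(93, 88) = ((4/3)*0)*(sqrt(-5 + 93) - 3*88) = 0*(sqrt(88) - 264) = 0*(2*sqrt(22) - 264) = 0*(-264 + 2*sqrt(22)) = 0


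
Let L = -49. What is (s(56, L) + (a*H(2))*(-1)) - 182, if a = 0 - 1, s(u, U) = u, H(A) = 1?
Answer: -125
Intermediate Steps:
a = -1
(s(56, L) + (a*H(2))*(-1)) - 182 = (56 - 1*1*(-1)) - 182 = (56 - 1*(-1)) - 182 = (56 + 1) - 182 = 57 - 182 = -125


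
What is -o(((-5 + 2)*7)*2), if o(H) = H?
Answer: 42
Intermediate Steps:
-o(((-5 + 2)*7)*2) = -(-5 + 2)*7*2 = -(-3*7)*2 = -(-21)*2 = -1*(-42) = 42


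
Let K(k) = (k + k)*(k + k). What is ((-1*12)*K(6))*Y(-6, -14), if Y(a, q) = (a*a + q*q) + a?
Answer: -390528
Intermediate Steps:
K(k) = 4*k**2 (K(k) = (2*k)*(2*k) = 4*k**2)
Y(a, q) = a + a**2 + q**2 (Y(a, q) = (a**2 + q**2) + a = a + a**2 + q**2)
((-1*12)*K(6))*Y(-6, -14) = ((-1*12)*(4*6**2))*(-6 + (-6)**2 + (-14)**2) = (-48*36)*(-6 + 36 + 196) = -12*144*226 = -1728*226 = -390528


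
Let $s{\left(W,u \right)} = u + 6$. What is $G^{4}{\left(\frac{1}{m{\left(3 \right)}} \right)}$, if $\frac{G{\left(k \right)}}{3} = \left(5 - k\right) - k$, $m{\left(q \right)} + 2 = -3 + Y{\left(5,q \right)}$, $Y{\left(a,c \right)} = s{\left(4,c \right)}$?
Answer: $\frac{531441}{16} \approx 33215.0$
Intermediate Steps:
$s{\left(W,u \right)} = 6 + u$
$Y{\left(a,c \right)} = 6 + c$
$m{\left(q \right)} = 1 + q$ ($m{\left(q \right)} = -2 + \left(-3 + \left(6 + q\right)\right) = -2 + \left(3 + q\right) = 1 + q$)
$G{\left(k \right)} = 15 - 6 k$ ($G{\left(k \right)} = 3 \left(\left(5 - k\right) - k\right) = 3 \left(5 - 2 k\right) = 15 - 6 k$)
$G^{4}{\left(\frac{1}{m{\left(3 \right)}} \right)} = \left(15 - \frac{6}{1 + 3}\right)^{4} = \left(15 - \frac{6}{4}\right)^{4} = \left(15 - \frac{3}{2}\right)^{4} = \left(\frac{27}{2}\right)^{4} = \frac{531441}{16}$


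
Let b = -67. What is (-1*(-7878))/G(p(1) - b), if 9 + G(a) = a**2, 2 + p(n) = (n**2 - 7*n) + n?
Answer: 2626/1197 ≈ 2.1938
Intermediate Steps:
p(n) = -2 + n**2 - 6*n (p(n) = -2 + ((n**2 - 7*n) + n) = -2 + (n**2 - 6*n) = -2 + n**2 - 6*n)
G(a) = -9 + a**2
(-1*(-7878))/G(p(1) - b) = (-1*(-7878))/(-9 + ((-2 + 1**2 - 6*1) - 1*(-67))**2) = 7878/(-9 + ((-2 + 1 - 6) + 67)**2) = 7878/(-9 + (-7 + 67)**2) = 7878/(-9 + 60**2) = 7878/(-9 + 3600) = 7878/3591 = 7878*(1/3591) = 2626/1197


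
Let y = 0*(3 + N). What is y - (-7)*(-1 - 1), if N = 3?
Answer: -14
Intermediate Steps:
y = 0 (y = 0*(3 + 3) = 0*6 = 0)
y - (-7)*(-1 - 1) = 0 - (-7)*(-1 - 1) = 0 - (-7)*(-2) = 0 - 1*14 = 0 - 14 = -14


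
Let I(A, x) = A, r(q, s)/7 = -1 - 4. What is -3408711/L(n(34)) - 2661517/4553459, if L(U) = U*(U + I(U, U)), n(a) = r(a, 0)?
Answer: -15527946497999/11155974550 ≈ -1391.9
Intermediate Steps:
r(q, s) = -35 (r(q, s) = 7*(-1 - 4) = 7*(-5) = -35)
n(a) = -35
L(U) = 2*U**2 (L(U) = U*(U + U) = U*(2*U) = 2*U**2)
-3408711/L(n(34)) - 2661517/4553459 = -3408711/(2*(-35)**2) - 2661517/4553459 = -3408711/(2*1225) - 2661517*1/4553459 = -3408711/2450 - 2661517/4553459 = -15527946497999/11155974550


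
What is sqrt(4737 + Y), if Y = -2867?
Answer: sqrt(1870) ≈ 43.243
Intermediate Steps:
sqrt(4737 + Y) = sqrt(4737 - 2867) = sqrt(1870)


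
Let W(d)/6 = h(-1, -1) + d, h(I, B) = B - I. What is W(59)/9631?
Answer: 354/9631 ≈ 0.036756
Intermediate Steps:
W(d) = 6*d (W(d) = 6*((-1 - 1*(-1)) + d) = 6*((-1 + 1) + d) = 6*(0 + d) = 6*d)
W(59)/9631 = (6*59)/9631 = 354*(1/9631) = 354/9631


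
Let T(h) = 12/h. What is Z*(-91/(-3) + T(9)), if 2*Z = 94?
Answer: 4465/3 ≈ 1488.3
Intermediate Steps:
Z = 47 (Z = (½)*94 = 47)
Z*(-91/(-3) + T(9)) = 47*(-91/(-3) + 12/9) = 47*(-91*(-⅓) + 12*(⅑)) = 47*(91/3 + 4/3) = 47*(95/3) = 4465/3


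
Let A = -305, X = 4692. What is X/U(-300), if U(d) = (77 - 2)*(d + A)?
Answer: -1564/15125 ≈ -0.10340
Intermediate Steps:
U(d) = -22875 + 75*d (U(d) = (77 - 2)*(d - 305) = 75*(-305 + d) = -22875 + 75*d)
X/U(-300) = 4692/(-22875 + 75*(-300)) = 4692/(-22875 - 22500) = 4692/(-45375) = 4692*(-1/45375) = -1564/15125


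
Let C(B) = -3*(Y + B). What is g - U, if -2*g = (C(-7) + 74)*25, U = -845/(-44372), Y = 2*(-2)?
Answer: -59348395/44372 ≈ -1337.5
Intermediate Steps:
Y = -4
C(B) = 12 - 3*B (C(B) = -3*(-4 + B) = 12 - 3*B)
U = 845/44372 (U = -845*(-1/44372) = 845/44372 ≈ 0.019044)
g = -2675/2 (g = -((12 - 3*(-7)) + 74)*25/2 = -((12 + 21) + 74)*25/2 = -(33 + 74)*25/2 = -107*25/2 = -½*2675 = -2675/2 ≈ -1337.5)
g - U = -2675/2 - 1*845/44372 = -2675/2 - 845/44372 = -59348395/44372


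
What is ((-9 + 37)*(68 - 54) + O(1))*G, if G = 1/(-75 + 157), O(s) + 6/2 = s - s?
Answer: 389/82 ≈ 4.7439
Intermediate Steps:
O(s) = -3 (O(s) = -3 + (s - s) = -3 + 0 = -3)
G = 1/82 ≈ 0.012195
((-9 + 37)*(68 - 54) + O(1))*G = ((-9 + 37)*(68 - 54) - 3)*(1/82) = (28*14 - 3)*(1/82) = (392 - 3)*(1/82) = 389*(1/82) = 389/82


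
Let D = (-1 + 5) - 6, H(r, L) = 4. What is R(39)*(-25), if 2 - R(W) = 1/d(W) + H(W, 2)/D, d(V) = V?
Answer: -3875/39 ≈ -99.359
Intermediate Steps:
D = -2 (D = 4 - 6 = -2)
R(W) = 4 - 1/W (R(W) = 2 - (1/W + 4/(-2)) = 2 - (1/W + 4*(-1/2)) = 2 - (1/W - 2) = 2 - (-2 + 1/W) = 2 + (2 - 1/W) = 4 - 1/W)
R(39)*(-25) = (4 - 1/39)*(-25) = (155/39)*(-25) = -3875/39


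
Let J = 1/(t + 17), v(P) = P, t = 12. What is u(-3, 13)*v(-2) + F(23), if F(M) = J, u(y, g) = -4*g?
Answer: 3017/29 ≈ 104.03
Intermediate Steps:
J = 1/29 (J = 1/(12 + 17) = 1/29 ≈ 0.034483)
F(M) = 1/29
u(-3, 13)*v(-2) + F(23) = -4*13*(-2) + 1/29 = -52*(-2) + 1/29 = 104 + 1/29 = 3017/29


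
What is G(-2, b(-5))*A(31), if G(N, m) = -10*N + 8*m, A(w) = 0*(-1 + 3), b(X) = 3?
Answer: 0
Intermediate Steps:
A(w) = 0 (A(w) = 0*2 = 0)
G(-2, b(-5))*A(31) = (-10*(-2) + 8*3)*0 = (20 + 24)*0 = 44*0 = 0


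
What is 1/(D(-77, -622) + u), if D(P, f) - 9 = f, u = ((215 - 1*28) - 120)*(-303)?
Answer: -1/20914 ≈ -4.7815e-5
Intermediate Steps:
u = -20301 (u = ((215 - 28) - 120)*(-303) = (187 - 120)*(-303) = 67*(-303) = -20301)
D(P, f) = 9 + f
1/(D(-77, -622) + u) = 1/((9 - 622) - 20301) = 1/(-613 - 20301) = 1/(-20914) = -1/20914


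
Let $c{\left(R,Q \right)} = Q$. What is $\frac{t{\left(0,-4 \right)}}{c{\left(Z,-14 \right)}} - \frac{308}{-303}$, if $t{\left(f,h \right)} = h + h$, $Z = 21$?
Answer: $\frac{3368}{2121} \approx 1.5879$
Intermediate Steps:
$t{\left(f,h \right)} = 2 h$
$\frac{t{\left(0,-4 \right)}}{c{\left(Z,-14 \right)}} - \frac{308}{-303} = \frac{2 \left(-4\right)}{-14} - \frac{308}{-303} = \left(-8\right) \left(- \frac{1}{14}\right) - - \frac{308}{303} = \frac{4}{7} + \frac{308}{303} = \frac{3368}{2121}$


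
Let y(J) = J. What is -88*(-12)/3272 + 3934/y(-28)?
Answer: -114665/818 ≈ -140.18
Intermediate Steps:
-88*(-12)/3272 + 3934/y(-28) = -88*(-12)/3272 + 3934/(-28) = 1056*(1/3272) + 3934*(-1/28) = 132/409 - 281/2 = -114665/818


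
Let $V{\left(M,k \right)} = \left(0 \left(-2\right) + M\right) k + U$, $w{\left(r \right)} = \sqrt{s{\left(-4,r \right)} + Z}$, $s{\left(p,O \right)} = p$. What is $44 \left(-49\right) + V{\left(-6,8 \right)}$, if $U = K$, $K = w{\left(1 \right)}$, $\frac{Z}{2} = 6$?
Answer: $-2204 + 2 \sqrt{2} \approx -2201.2$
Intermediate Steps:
$Z = 12$ ($Z = 2 \cdot 6 = 12$)
$w{\left(r \right)} = 2 \sqrt{2}$ ($w{\left(r \right)} = \sqrt{-4 + 12} = \sqrt{8} = 2 \sqrt{2}$)
$K = 2 \sqrt{2} \approx 2.8284$
$U = 2 \sqrt{2} \approx 2.8284$
$V{\left(M,k \right)} = 2 \sqrt{2} + M k$ ($V{\left(M,k \right)} = \left(0 \left(-2\right) + M\right) k + 2 \sqrt{2} = \left(0 + M\right) k + 2 \sqrt{2} = M k + 2 \sqrt{2} = 2 \sqrt{2} + M k$)
$44 \left(-49\right) + V{\left(-6,8 \right)} = 44 \left(-49\right) + \left(2 \sqrt{2} - 48\right) = -2156 - \left(48 - 2 \sqrt{2}\right) = -2204 + 2 \sqrt{2}$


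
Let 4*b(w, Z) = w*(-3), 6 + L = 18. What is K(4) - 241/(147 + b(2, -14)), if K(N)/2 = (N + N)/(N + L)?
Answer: -191/291 ≈ -0.65636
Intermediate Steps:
L = 12 (L = -6 + 18 = 12)
b(w, Z) = -3*w/4 (b(w, Z) = (w*(-3))/4 = (-3*w)/4 = -3*w/4)
K(N) = 4*N/(12 + N) (K(N) = 2*((N + N)/(N + 12)) = 2*((2*N)/(12 + N)) = 2*(2*N/(12 + N)) = 4*N/(12 + N))
K(4) - 241/(147 + b(2, -14)) = 4*4/(12 + 4) - 241/(147 - 3/4*2) = 4*4/16 - 241/(147 - 3/2) = 4*4*(1/16) - 241/(291/2) = 1 + (2/291)*(-241) = 1 - 482/291 = -191/291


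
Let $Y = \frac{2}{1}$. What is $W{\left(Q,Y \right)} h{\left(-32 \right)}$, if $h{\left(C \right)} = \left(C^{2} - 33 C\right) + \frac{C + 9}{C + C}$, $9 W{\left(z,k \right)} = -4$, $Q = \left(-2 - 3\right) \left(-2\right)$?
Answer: $- \frac{44381}{48} \approx -924.6$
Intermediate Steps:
$Y = 2$ ($Y = 2 \cdot 1 = 2$)
$Q = 10$ ($Q = \left(-2 - 3\right) \left(-2\right) = \left(-5\right) \left(-2\right) = 10$)
$W{\left(z,k \right)} = - \frac{4}{9}$ ($W{\left(z,k \right)} = \frac{1}{9} \left(-4\right) = - \frac{4}{9}$)
$h{\left(C \right)} = C^{2} - 33 C + \frac{9 + C}{2 C}$ ($h{\left(C \right)} = \left(C^{2} - 33 C\right) + \frac{9 + C}{2 C} = C^{2} - 33 C + \frac{9 + C}{2 C}$)
$W{\left(Q,Y \right)} h{\left(-32 \right)} = - \frac{4 \left(\frac{1}{2} + \left(-32\right)^{2} - -1056 + \frac{9}{2 \left(-32\right)}\right)}{9} = - \frac{4 \left(\frac{1}{2} + 1024 + 1056 + \frac{9}{2} \left(- \frac{1}{32}\right)\right)}{9} = - \frac{4 \left(\frac{1}{2} + 1024 + 1056 - \frac{9}{64}\right)}{9} = \left(- \frac{4}{9}\right) \frac{133143}{64} = - \frac{44381}{48}$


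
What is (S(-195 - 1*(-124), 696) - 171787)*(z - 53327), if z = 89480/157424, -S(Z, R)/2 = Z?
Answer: 180116971692045/19678 ≈ 9.1532e+9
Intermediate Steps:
S(Z, R) = -2*Z
z = 11185/19678 (z = 89480*(1/157424) = 11185/19678 ≈ 0.56840)
(S(-195 - 1*(-124), 696) - 171787)*(z - 53327) = (-2*(-195 - 1*(-124)) - 171787)*(11185/19678 - 53327) = (-2*(-195 + 124) - 171787)*(-1049357521/19678) = (-2*(-71) - 171787)*(-1049357521/19678) = (142 - 171787)*(-1049357521/19678) = -171645*(-1049357521/19678) = 180116971692045/19678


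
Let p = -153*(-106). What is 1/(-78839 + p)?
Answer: -1/62621 ≈ -1.5969e-5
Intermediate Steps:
p = 16218
1/(-78839 + p) = 1/(-78839 + 16218) = 1/(-62621) = -1/62621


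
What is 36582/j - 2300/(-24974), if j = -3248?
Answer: -32361731/2896984 ≈ -11.171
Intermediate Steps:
36582/j - 2300/(-24974) = 36582/(-3248) - 2300/(-24974) = 36582*(-1/3248) - 2300*(-1/24974) = -2613/232 + 1150/12487 = -32361731/2896984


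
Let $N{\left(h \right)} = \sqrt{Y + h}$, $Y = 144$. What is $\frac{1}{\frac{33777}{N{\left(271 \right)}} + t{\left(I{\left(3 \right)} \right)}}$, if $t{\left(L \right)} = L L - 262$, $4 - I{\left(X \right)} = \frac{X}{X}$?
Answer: $\frac{104995}{1114321994} + \frac{33777 \sqrt{415}}{1114321994} \approx 0.00071172$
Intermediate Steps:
$I{\left(X \right)} = 3$ ($I{\left(X \right)} = 4 - \frac{X}{X} = 4 - 1 = 3$)
$N{\left(h \right)} = \sqrt{144 + h}$
$t{\left(L \right)} = -262 + L^{2}$ ($t{\left(L \right)} = L^{2} - 262 = -262 + L^{2}$)
$\frac{1}{\frac{33777}{N{\left(271 \right)}} + t{\left(I{\left(3 \right)} \right)}} = \frac{1}{\frac{33777}{\sqrt{144 + 271}} - \left(262 - 3^{2}\right)} = \frac{1}{\frac{33777}{\sqrt{415}} + \left(-262 + 9\right)} = \frac{1}{33777 \frac{\sqrt{415}}{415} - 253} = \frac{1}{\frac{33777 \sqrt{415}}{415} - 253} = \frac{1}{-253 + \frac{33777 \sqrt{415}}{415}}$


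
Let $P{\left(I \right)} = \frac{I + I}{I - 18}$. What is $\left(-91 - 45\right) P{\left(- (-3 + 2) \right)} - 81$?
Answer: $-65$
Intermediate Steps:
$P{\left(I \right)} = \frac{2 I}{-18 + I}$
$\left(-91 - 45\right) P{\left(- (-3 + 2) \right)} - 81 = \left(-91 - 45\right) \frac{2 \left(- (-3 + 2)\right)}{-18 - \left(-3 + 2\right)} - 81 = - 136 \frac{2 \left(\left(-1\right) \left(-1\right)\right)}{-18 - -1} - 81 = - 136 \cdot 2 \cdot 1 \frac{1}{-18 + 1} - 81 = - 136 \cdot 2 \cdot 1 \frac{1}{-17} - 81 = - 136 \cdot 2 \cdot 1 \left(- \frac{1}{17}\right) - 81 = \left(-136\right) \left(- \frac{2}{17}\right) - 81 = 16 - 81 = -65$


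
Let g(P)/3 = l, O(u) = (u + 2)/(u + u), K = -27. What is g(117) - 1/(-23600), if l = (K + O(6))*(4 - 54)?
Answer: 93220001/23600 ≈ 3950.0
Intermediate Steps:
O(u) = (2 + u)/(2*u) (O(u) = (2 + u)/((2*u)) = (2 + u)*(1/(2*u)) = (2 + u)/(2*u))
l = 3950/3 (l = (-27 + (½)*(2 + 6)/6)*(4 - 54) = (-27 + (½)*(⅙)*8)*(-50) = (-27 + ⅔)*(-50) = -79/3*(-50) = 3950/3 ≈ 1316.7)
g(P) = 3950 (g(P) = 3*(3950/3) = 3950)
g(117) - 1/(-23600) = 3950 - 1/(-23600) = 3950 - 1*(-1/23600) = 3950 + 1/23600 = 93220001/23600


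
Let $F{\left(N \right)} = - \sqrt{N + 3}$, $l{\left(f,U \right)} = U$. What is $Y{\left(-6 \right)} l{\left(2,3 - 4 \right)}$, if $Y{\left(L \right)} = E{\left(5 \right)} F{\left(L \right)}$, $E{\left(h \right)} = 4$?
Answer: $4 i \sqrt{3} \approx 6.9282 i$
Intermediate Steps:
$F{\left(N \right)} = - \sqrt{3 + N}$
$Y{\left(L \right)} = - 4 \sqrt{3 + L}$ ($Y{\left(L \right)} = 4 \left(- \sqrt{3 + L}\right) = - 4 \sqrt{3 + L}$)
$Y{\left(-6 \right)} l{\left(2,3 - 4 \right)} = - 4 \sqrt{3 - 6} \left(3 - 4\right) = - 4 \sqrt{-3} \left(-1\right) = - 4 i \sqrt{3} \left(-1\right) = 4 i \sqrt{3}$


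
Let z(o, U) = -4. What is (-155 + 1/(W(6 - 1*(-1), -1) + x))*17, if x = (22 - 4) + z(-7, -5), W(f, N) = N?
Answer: -34238/13 ≈ -2633.7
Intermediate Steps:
x = 14 (x = (22 - 4) - 4 = 18 - 4 = 14)
(-155 + 1/(W(6 - 1*(-1), -1) + x))*17 = (-155 + 1/(-1 + 14))*17 = (-155 + 1/13)*17 = -2014/13*17 = -34238/13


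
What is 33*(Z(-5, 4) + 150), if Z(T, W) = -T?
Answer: 5115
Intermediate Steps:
33*(Z(-5, 4) + 150) = 33*(-1*(-5) + 150) = 33*(5 + 150) = 33*155 = 5115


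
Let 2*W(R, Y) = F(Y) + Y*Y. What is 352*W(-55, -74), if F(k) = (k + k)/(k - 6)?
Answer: 4820508/5 ≈ 9.6410e+5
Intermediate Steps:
F(k) = 2*k/(-6 + k) (F(k) = (2*k)/(-6 + k) = 2*k/(-6 + k))
W(R, Y) = Y²/2 + Y/(-6 + Y) (W(R, Y) = (2*Y/(-6 + Y) + Y*Y)/2 = (2*Y/(-6 + Y) + Y²)/2 = (Y² + 2*Y/(-6 + Y))/2 = Y²/2 + Y/(-6 + Y))
352*W(-55, -74) = 352*((½)*(-74)*(2 - 74*(-6 - 74))/(-6 - 74)) = 352*((½)*(-74)*(2 - 74*(-80))/(-80)) = 352*((½)*(-74)*(-1/80)*(2 + 5920)) = 352*((½)*(-74)*(-1/80)*5922) = 352*(109557/40) = 4820508/5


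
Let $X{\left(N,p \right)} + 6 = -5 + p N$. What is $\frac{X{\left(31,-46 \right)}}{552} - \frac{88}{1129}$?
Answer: $- \frac{556983}{207736} \approx -2.6812$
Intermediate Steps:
$X{\left(N,p \right)} = -11 + N p$ ($X{\left(N,p \right)} = -6 + \left(-5 + p N\right) = -6 + \left(-5 + N p\right) = -11 + N p$)
$\frac{X{\left(31,-46 \right)}}{552} - \frac{88}{1129} = \frac{-11 + 31 \left(-46\right)}{552} - \frac{88}{1129} = \left(-11 - 1426\right) \frac{1}{552} - \frac{88}{1129} = \left(-1437\right) \frac{1}{552} - \frac{88}{1129} = - \frac{479}{184} - \frac{88}{1129} = - \frac{556983}{207736}$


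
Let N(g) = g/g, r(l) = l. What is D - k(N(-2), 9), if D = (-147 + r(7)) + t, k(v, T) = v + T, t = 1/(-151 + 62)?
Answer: -13351/89 ≈ -150.01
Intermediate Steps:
N(g) = 1
t = -1/89 (t = 1/(-89) = -1/89 ≈ -0.011236)
k(v, T) = T + v
D = -12461/89 (D = (-147 + 7) - 1/89 = -140 - 1/89 = -12461/89 ≈ -140.01)
D - k(N(-2), 9) = -12461/89 - (9 + 1) = -12461/89 - 1*10 = -12461/89 - 10 = -13351/89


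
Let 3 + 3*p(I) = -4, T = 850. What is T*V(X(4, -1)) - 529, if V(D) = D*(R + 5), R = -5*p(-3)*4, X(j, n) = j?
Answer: 525413/3 ≈ 1.7514e+5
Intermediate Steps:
p(I) = -7/3 (p(I) = -1 + (⅓)*(-4) = -1 - 4/3 = -7/3)
R = 140/3 (R = -5*(-7/3)*4 = (35/3)*4 = 140/3 ≈ 46.667)
V(D) = 155*D/3 (V(D) = D*(140/3 + 5) = D*(155/3) = 155*D/3)
T*V(X(4, -1)) - 529 = 850*((155/3)*4) - 529 = 850*(620/3) - 529 = 527000/3 - 529 = 525413/3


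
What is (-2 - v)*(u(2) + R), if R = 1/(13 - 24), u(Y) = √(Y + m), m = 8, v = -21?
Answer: -19/11 + 19*√10 ≈ 58.356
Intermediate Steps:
u(Y) = √(8 + Y) (u(Y) = √(Y + 8) = √(8 + Y))
R = -1/11 (R = 1/(-11) = -1/11 ≈ -0.090909)
(-2 - v)*(u(2) + R) = (-2 - 1*(-21))*(√(8 + 2) - 1/11) = (-2 + 21)*(√10 - 1/11) = 19*(-1/11 + √10) = -19/11 + 19*√10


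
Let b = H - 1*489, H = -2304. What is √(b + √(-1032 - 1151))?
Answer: √(-2793 + I*√2183) ≈ 0.442 + 52.851*I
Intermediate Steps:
b = -2793 (b = -2304 - 1*489 = -2304 - 489 = -2793)
√(b + √(-1032 - 1151)) = √(-2793 + √(-1032 - 1151)) = √(-2793 + √(-2183)) = √(-2793 + I*√2183)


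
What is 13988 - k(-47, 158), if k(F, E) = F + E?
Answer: 13877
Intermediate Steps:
k(F, E) = E + F
13988 - k(-47, 158) = 13988 - (158 - 47) = 13988 - 1*111 = 13988 - 111 = 13877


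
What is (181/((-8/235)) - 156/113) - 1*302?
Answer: -5080711/904 ≈ -5620.3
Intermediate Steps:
(181/((-8/235)) - 156/113) - 1*302 = (181/((-8*1/235)) - 156*1/113) - 302 = (181/(-8/235) - 156/113) - 302 = (181*(-235/8) - 156/113) - 302 = (-42535/8 - 156/113) - 302 = -4807703/904 - 302 = -5080711/904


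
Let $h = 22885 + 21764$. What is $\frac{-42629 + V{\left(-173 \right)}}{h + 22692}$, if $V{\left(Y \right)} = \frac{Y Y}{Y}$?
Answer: $- \frac{42802}{67341} \approx -0.6356$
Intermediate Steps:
$V{\left(Y \right)} = Y$ ($V{\left(Y \right)} = \frac{Y^{2}}{Y} = Y$)
$h = 44649$
$\frac{-42629 + V{\left(-173 \right)}}{h + 22692} = \frac{-42629 - 173}{44649 + 22692} = - \frac{42802}{67341}$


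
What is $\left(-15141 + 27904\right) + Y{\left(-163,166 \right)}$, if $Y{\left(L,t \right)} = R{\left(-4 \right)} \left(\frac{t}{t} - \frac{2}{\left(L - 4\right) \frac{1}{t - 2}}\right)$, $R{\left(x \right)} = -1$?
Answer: $\frac{2130926}{167} \approx 12760.0$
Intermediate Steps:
$Y{\left(L,t \right)} = -1 + \frac{2 \left(-2 + t\right)}{-4 + L}$ ($Y{\left(L,t \right)} = - (\frac{t}{t} - \frac{2}{\left(L - 4\right) \frac{1}{t - 2}}) = - (1 - \frac{2}{\left(-4 + L\right) \frac{1}{-2 + t}}) = - (1 - \frac{2}{\frac{1}{-2 + t} \left(-4 + L\right)}) = - (1 - 2 \frac{-2 + t}{-4 + L}) = - (1 - \frac{2 \left(-2 + t\right)}{-4 + L}) = -1 + \frac{2 \left(-2 + t\right)}{-4 + L}$)
$\left(-15141 + 27904\right) + Y{\left(-163,166 \right)} = \left(-15141 + 27904\right) + \frac{\left(-1\right) \left(-163\right) + 2 \cdot 166}{-4 - 163} = 12763 + \frac{163 + 332}{-167} = 12763 - \frac{495}{167} = \frac{2130926}{167}$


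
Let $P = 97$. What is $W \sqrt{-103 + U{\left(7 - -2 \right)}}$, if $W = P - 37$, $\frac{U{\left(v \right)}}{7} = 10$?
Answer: $60 i \sqrt{33} \approx 344.67 i$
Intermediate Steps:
$U{\left(v \right)} = 70$ ($U{\left(v \right)} = 7 \cdot 10 = 70$)
$W = 60$ ($W = 97 - 37 = 60$)
$W \sqrt{-103 + U{\left(7 - -2 \right)}} = 60 \sqrt{-103 + 70} = 60 \sqrt{-33} = 60 i \sqrt{33}$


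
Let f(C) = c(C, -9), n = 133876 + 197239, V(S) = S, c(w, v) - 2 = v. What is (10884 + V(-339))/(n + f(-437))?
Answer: 10545/331108 ≈ 0.031848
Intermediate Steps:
c(w, v) = 2 + v
n = 331115
f(C) = -7 (f(C) = 2 - 9 = -7)
(10884 + V(-339))/(n + f(-437)) = (10884 - 339)/(331115 - 7) = 10545/331108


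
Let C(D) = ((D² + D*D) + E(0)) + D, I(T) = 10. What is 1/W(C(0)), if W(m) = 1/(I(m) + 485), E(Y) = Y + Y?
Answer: 495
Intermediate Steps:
E(Y) = 2*Y
C(D) = D + 2*D² (C(D) = ((D² + D*D) + 2*0) + D = ((D² + D²) + 0) + D = (2*D² + 0) + D = 2*D² + D = D + 2*D²)
W(m) = 1/495 (W(m) = 1/(10 + 485) = 1/495)
1/W(C(0)) = 1/(1/495) = 495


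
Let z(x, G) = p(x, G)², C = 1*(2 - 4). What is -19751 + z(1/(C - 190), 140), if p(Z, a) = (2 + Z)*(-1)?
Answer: -727954175/36864 ≈ -19747.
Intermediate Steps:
C = -2 (C = 1*(-2) = -2)
p(Z, a) = -2 - Z
z(x, G) = (-2 - x)²
-19751 + z(1/(C - 190), 140) = -19751 + (2 + 1/(-2 - 190))² = -19751 + (2 + 1/(-192))² = -19751 + (2 - 1/192)² = -19751 + (383/192)² = -19751 + 146689/36864 = -727954175/36864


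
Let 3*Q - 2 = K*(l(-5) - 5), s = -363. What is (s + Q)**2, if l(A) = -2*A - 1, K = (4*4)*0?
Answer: 1181569/9 ≈ 1.3129e+5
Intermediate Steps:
K = 0 (K = 16*0 = 0)
l(A) = -1 - 2*A
Q = 2/3 (Q = 2/3 + (0*((-1 - 2*(-5)) - 5))/3 = 2/3 + (0*((-1 + 10) - 5))/3 = 2/3 + (0*(9 - 5))/3 = 2/3 + (0*4)/3 = 2/3 + (1/3)*0 = 2/3 + 0 = 2/3 ≈ 0.66667)
(s + Q)**2 = (-363 + 2/3)**2 = (-1087/3)**2 = 1181569/9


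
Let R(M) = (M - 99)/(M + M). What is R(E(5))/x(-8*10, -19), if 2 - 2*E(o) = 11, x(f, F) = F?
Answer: -23/38 ≈ -0.60526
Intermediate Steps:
E(o) = -9/2 (E(o) = 1 - ½*11 = 1 - 11/2 = -9/2)
R(M) = (-99 + M)/(2*M) (R(M) = (-99 + M)/((2*M)) = (-99 + M)*(1/(2*M)) = (-99 + M)/(2*M))
R(E(5))/x(-8*10, -19) = ((-99 - 9/2)/(2*(-9/2)))/(-19) = ((½)*(-2/9)*(-207/2))*(-1/19) = (23/2)*(-1/19) = -23/38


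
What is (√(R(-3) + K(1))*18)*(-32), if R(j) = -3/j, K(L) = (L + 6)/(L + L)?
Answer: -864*√2 ≈ -1221.9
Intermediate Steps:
K(L) = (6 + L)/(2*L) (K(L) = (6 + L)/((2*L)) = (6 + L)*(1/(2*L)) = (6 + L)/(2*L))
(√(R(-3) + K(1))*18)*(-32) = (√(-3/(-3) + (½)*(6 + 1)/1)*18)*(-32) = (√(-3*(-⅓) + (½)*1*7)*18)*(-32) = (√(1 + 7/2)*18)*(-32) = (√(9/2)*18)*(-32) = ((3*√2/2)*18)*(-32) = (27*√2)*(-32) = -864*√2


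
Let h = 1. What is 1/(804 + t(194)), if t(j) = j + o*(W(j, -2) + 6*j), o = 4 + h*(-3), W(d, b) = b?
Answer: 1/2160 ≈ 0.00046296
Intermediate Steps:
o = 1 (o = 4 + 1*(-3) = 4 - 3 = 1)
t(j) = -2 + 7*j (t(j) = j + 1*(-2 + 6*j) = j + (-2 + 6*j) = -2 + 7*j)
1/(804 + t(194)) = 1/(804 + (-2 + 7*194)) = 1/(804 + (-2 + 1358)) = 1/(804 + 1356) = 1/2160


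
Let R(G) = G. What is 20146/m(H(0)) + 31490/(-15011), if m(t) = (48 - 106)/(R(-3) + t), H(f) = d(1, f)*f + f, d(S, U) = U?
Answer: 452704199/435319 ≈ 1039.9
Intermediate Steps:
H(f) = f + f² (H(f) = f*f + f = f² + f = f + f²)
m(t) = -58/(-3 + t) (m(t) = (48 - 106)/(-3 + t) = -58/(-3 + t))
20146/m(H(0)) + 31490/(-15011) = 20146/((-58/(-3 + 0*(1 + 0)))) + 31490/(-15011) = 20146/((-58/(-3 + 0*1))) + 31490*(-1/15011) = 20146/((-58/(-3 + 0))) - 31490/15011 = 20146/((-58/(-3))) - 31490/15011 = 20146/((-58*(-⅓))) - 31490/15011 = 20146/(58/3) - 31490/15011 = 20146*(3/58) - 31490/15011 = 30219/29 - 31490/15011 = 452704199/435319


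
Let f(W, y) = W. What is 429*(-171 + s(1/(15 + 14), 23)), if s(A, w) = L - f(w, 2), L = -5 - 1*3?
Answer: -86658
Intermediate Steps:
L = -8 (L = -5 - 3 = -8)
s(A, w) = -8 - w
429*(-171 + s(1/(15 + 14), 23)) = 429*(-171 + (-8 - 1*23)) = 429*(-171 + (-8 - 23)) = 429*(-171 - 31) = 429*(-202) = -86658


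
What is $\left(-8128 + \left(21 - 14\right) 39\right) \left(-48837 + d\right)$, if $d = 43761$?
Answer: $39871980$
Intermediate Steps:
$\left(-8128 + \left(21 - 14\right) 39\right) \left(-48837 + d\right) = \left(-8128 + \left(21 - 14\right) 39\right) \left(-48837 + 43761\right) = \left(-8128 + 7 \cdot 39\right) \left(-5076\right) = \left(-8128 + 273\right) \left(-5076\right) = \left(-7855\right) \left(-5076\right) = 39871980$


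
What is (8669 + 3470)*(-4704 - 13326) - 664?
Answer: -218866834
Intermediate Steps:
(8669 + 3470)*(-4704 - 13326) - 664 = 12139*(-18030) - 664 = -218866170 - 664 = -218866834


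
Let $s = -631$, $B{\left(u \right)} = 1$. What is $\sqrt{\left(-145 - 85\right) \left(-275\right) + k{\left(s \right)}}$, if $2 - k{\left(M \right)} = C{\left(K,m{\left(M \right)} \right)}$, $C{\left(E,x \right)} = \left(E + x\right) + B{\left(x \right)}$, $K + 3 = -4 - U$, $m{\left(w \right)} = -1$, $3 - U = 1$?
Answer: $9 \sqrt{781} \approx 251.52$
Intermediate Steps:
$U = 2$ ($U = 3 - 1 = 2$)
$K = -9$ ($K = -3 - 6 = -9$)
$C{\left(E,x \right)} = 1 + E + x$ ($C{\left(E,x \right)} = \left(E + x\right) + 1 = 1 + E + x$)
$k{\left(M \right)} = 11$ ($k{\left(M \right)} = 2 - \left(1 - 9 - 1\right) = 2 - -9 = 2 + 9 = 11$)
$\sqrt{\left(-145 - 85\right) \left(-275\right) + k{\left(s \right)}} = \sqrt{\left(-145 - 85\right) \left(-275\right) + 11} = \sqrt{\left(-230\right) \left(-275\right) + 11} = \sqrt{63250 + 11} = \sqrt{63261} = 9 \sqrt{781}$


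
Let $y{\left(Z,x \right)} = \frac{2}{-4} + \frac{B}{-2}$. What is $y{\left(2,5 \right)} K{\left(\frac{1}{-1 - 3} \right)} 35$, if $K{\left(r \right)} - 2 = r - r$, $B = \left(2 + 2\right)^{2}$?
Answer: $-595$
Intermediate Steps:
$B = 16$ ($B = 4^{2} = 16$)
$K{\left(r \right)} = 2$ ($K{\left(r \right)} = 2 + \left(r - r\right) = 2 + 0 = 2$)
$y{\left(Z,x \right)} = - \frac{17}{2}$ ($y{\left(Z,x \right)} = \frac{2}{-4} + \frac{16}{-2} = 2 \left(- \frac{1}{4}\right) + 16 \left(- \frac{1}{2}\right) = - \frac{1}{2} - 8 = - \frac{17}{2}$)
$y{\left(2,5 \right)} K{\left(\frac{1}{-1 - 3} \right)} 35 = \left(- \frac{17}{2}\right) 2 \cdot 35 = \left(-17\right) 35 = -595$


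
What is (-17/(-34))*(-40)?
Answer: -20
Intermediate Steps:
(-17/(-34))*(-40) = -1/34*(-17)*(-40) = (½)*(-40) = -20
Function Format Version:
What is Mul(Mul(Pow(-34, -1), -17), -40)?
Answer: -20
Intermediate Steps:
Mul(Mul(Pow(-34, -1), -17), -40) = Mul(Mul(Rational(-1, 34), -17), -40) = Mul(Rational(1, 2), -40) = -20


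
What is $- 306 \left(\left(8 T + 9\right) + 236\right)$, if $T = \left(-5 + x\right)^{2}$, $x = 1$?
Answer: $-114138$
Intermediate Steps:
$T = 16$ ($T = \left(-5 + 1\right)^{2} = \left(-4\right)^{2} = 16$)
$- 306 \left(\left(8 T + 9\right) + 236\right) = - 306 \left(\left(8 \cdot 16 + 9\right) + 236\right) = - 306 \left(\left(128 + 9\right) + 236\right) = - 306 \left(137 + 236\right) = \left(-306\right) 373 = -114138$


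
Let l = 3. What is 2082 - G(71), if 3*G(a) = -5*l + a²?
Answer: 1220/3 ≈ 406.67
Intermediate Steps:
G(a) = -5 + a²/3 (G(a) = (-5*3 + a²)/3 = (-15 + a²)/3 = -5 + a²/3)
2082 - G(71) = 2082 - (-5 + (⅓)*71²) = 2082 - (-5 + (⅓)*5041) = 2082 - (-5 + 5041/3) = 2082 - 1*5026/3 = 2082 - 5026/3 = 1220/3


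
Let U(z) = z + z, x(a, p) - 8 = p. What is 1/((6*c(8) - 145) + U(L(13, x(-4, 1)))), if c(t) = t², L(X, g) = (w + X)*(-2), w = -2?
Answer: 1/195 ≈ 0.0051282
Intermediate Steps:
x(a, p) = 8 + p
L(X, g) = 4 - 2*X (L(X, g) = (-2 + X)*(-2) = 4 - 2*X)
U(z) = 2*z
1/((6*c(8) - 145) + U(L(13, x(-4, 1)))) = 1/((6*8² - 145) + 2*(4 - 2*13)) = 1/((6*64 - 145) + 2*(4 - 26)) = 1/((384 - 145) + 2*(-22)) = 1/(239 - 44) = 1/195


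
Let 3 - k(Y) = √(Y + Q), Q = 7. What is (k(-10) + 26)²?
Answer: (29 - I*√3)² ≈ 838.0 - 100.46*I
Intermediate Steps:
k(Y) = 3 - √(7 + Y) (k(Y) = 3 - √(Y + 7) = 3 - √(7 + Y))
(k(-10) + 26)² = ((3 - √(7 - 10)) + 26)² = ((3 - √(-3)) + 26)² = ((3 - I*√3) + 26)² = (29 - I*√3)²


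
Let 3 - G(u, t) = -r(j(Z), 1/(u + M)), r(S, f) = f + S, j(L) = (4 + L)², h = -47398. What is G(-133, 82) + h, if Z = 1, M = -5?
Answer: -6537061/138 ≈ -47370.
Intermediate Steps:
r(S, f) = S + f
G(u, t) = 28 + 1/(-5 + u) (G(u, t) = 3 - (-1)*((4 + 1)² + 1/(u - 5)) = 3 - (-1)*(5² + 1/(-5 + u)) = 3 - (-1)*(25 + 1/(-5 + u)) = 3 - (-25 - 1/(-5 + u)) = 3 + (25 + 1/(-5 + u)) = 28 + 1/(-5 + u))
G(-133, 82) + h = (-139 + 28*(-133))/(-5 - 133) - 47398 = (-139 - 3724)/(-138) - 47398 = -1/138*(-3863) - 47398 = 3863/138 - 47398 = -6537061/138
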